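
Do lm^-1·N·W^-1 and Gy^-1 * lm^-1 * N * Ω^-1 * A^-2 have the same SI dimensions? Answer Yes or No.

Left side:
  lm = cd·sr = cd (luminous flux; sr is dimensionless).
  So lm⁻¹ = cd⁻¹.
  N = kg·m/s² = kg·m·s⁻² (force = mass × acceleration).
  W = J/s (power = energy per time),
      = kg·m²·s⁻³.
  So W⁻¹ = kg⁻¹·m⁻²·s³.
  Combining: lm⁻¹·N·W⁻¹ = cd⁻¹ · (kg·m·s⁻²) · (kg⁻¹·m⁻²·s³) = m⁻¹·s·cd⁻¹.
Right side:
  Gy = m²·s⁻².
  So Gy⁻¹ = m⁻²·s².
  lm = cd.
  So lm⁻¹ = cd⁻¹.
  N = kg·m·s⁻².
  Ω = kg·m²·s⁻³·A⁻².
  So Ω⁻¹ = kg⁻¹·m⁻²·s³·A².
  Combining: Gy⁻¹·lm⁻¹·N·Ω⁻¹·A⁻² = (m⁻²·s²) · cd⁻¹ · (kg·m·s⁻²) · (kg⁻¹·m⁻²·s³·A²) · A⁻² = m⁻³·s³·cd⁻¹.
Left is m⁻¹·s·cd⁻¹; right is m⁻³·s³·cd⁻¹ — different.

No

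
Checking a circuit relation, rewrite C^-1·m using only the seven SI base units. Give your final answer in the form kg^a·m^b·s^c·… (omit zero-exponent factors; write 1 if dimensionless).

m·s⁻¹·A⁻¹

C = s·A.
So C⁻¹ = s⁻¹·A⁻¹.
Combining: C⁻¹·m = (s⁻¹·A⁻¹) · m = m·s⁻¹·A⁻¹.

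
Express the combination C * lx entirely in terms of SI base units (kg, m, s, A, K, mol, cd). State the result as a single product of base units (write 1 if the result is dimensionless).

m⁻²·s·A·cd

C = A·s = s·A (charge = current × time).
lx = lm/m² (illuminance = luminous flux per area),
    = m⁻²·cd.
Combining: C·lx = (s·A) · (m⁻²·cd) = m⁻²·s·A·cd.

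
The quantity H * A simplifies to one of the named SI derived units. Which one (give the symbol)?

Wb

H = kg·m²·s⁻²·A⁻².
Combining: H·A = (kg·m²·s⁻²·A⁻²) · A = kg·m²·s⁻²·A⁻¹.
kg·m²·s⁻²·A⁻¹ is the base-SI form of the weber.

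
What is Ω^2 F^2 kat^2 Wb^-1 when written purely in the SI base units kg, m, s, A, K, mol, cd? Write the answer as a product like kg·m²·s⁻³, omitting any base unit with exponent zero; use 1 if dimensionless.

Ω = kg·m²·s⁻³·A⁻².
So Ω² = kg²·m⁴·s⁻⁶·A⁻⁴.
F = kg⁻¹·m⁻²·s⁴·A².
So F² = kg⁻²·m⁻⁴·s⁸·A⁴.
kat = s⁻¹·mol.
So kat² = s⁻²·mol².
Wb = kg·m²·s⁻²·A⁻¹.
So Wb⁻¹ = kg⁻¹·m⁻²·s²·A.
Combining: Ω²·F²·kat²·Wb⁻¹ = (kg²·m⁴·s⁻⁶·A⁻⁴) · (kg⁻²·m⁻⁴·s⁸·A⁴) · (s⁻²·mol²) · (kg⁻¹·m⁻²·s²·A) = kg⁻¹·m⁻²·s²·A·mol².

kg⁻¹·m⁻²·s²·A·mol²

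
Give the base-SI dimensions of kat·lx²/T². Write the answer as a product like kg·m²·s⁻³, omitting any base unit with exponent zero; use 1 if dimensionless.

kg⁻²·m⁻⁴·s³·A²·mol·cd²

kat = mol/s = s⁻¹·mol (catalytic activity).
lx = lm/m² (illuminance = luminous flux per area),
    = m⁻²·cd.
So lx² = m⁻⁴·cd².
T = Wb/m² (flux density = flux per area),
    = kg·s⁻²·A⁻¹.
So T⁻² = kg⁻²·s⁴·A².
Combining: kat·lx²·T⁻² = (s⁻¹·mol) · (m⁻⁴·cd²) · (kg⁻²·s⁴·A²) = kg⁻²·m⁻⁴·s³·A²·mol·cd².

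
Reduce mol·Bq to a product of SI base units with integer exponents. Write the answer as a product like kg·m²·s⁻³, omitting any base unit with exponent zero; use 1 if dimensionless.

s⁻¹·mol

Bq = 1/s = s⁻¹ (activity is decays per second).
Combining: mol·Bq = mol · s⁻¹ = s⁻¹·mol.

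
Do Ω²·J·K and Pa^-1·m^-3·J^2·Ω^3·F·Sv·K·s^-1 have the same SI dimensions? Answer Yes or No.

No

Left side:
  Ω = V/A (resistance = voltage per current),
      = kg·m²·s⁻³·A⁻².
  So Ω² = kg²·m⁴·s⁻⁶·A⁻⁴.
  J = N·m (work = force × distance),
      = kg·m²·s⁻².
  Combining: Ω²·J·K = (kg²·m⁴·s⁻⁶·A⁻⁴) · (kg·m²·s⁻²) · K = kg³·m⁶·s⁻⁸·A⁻⁴·K.
Right side:
  Pa = N/m² (pressure = force per area),
      = kg·m⁻¹·s⁻².
  So Pa⁻¹ = kg⁻¹·m·s².
  J = N·m (work = force × distance),
      = kg·m²·s⁻².
  So J² = kg²·m⁴·s⁻⁴.
  Ω = V/A (resistance = voltage per current),
      = kg·m²·s⁻³·A⁻².
  So Ω³ = kg³·m⁶·s⁻⁹·A⁻⁶.
  F = C/V (capacitance = charge per voltage),
      = A·s/(kg·m²·s⁻³·A⁻¹) (substituting C and V),
      = kg⁻¹·m⁻²·s⁴·A².
  Sv = J/kg (equivalent dose = energy per mass),
      = m²·s⁻².
  Combining: Pa⁻¹·m⁻³·J²·Ω³·F·Sv·K·s⁻¹ = (kg⁻¹·m·s²) · m⁻³ · (kg²·m⁴·s⁻⁴) · (kg³·m⁶·s⁻⁹·A⁻⁶) · (kg⁻¹·m⁻²·s⁴·A²) · (m²·s⁻²) · K · s⁻¹ = kg³·m⁸·s⁻¹⁰·A⁻⁴·K.
Left is kg³·m⁶·s⁻⁸·A⁻⁴·K; right is kg³·m⁸·s⁻¹⁰·A⁻⁴·K — different.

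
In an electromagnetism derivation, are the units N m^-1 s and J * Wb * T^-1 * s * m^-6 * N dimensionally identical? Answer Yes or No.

Left side:
  N = kg·m·s⁻².
  Combining: N·m⁻¹·s = (kg·m·s⁻²) · m⁻¹ · s = kg·s⁻¹.
Right side:
  J = kg·m²·s⁻².
  Wb = kg·m²·s⁻²·A⁻¹.
  T = kg·s⁻²·A⁻¹.
  So T⁻¹ = kg⁻¹·s²·A.
  N = kg·m·s⁻².
  Combining: J·Wb·T⁻¹·s·m⁻⁶·N = (kg·m²·s⁻²) · (kg·m²·s⁻²·A⁻¹) · (kg⁻¹·s²·A) · s · m⁻⁶ · (kg·m·s⁻²) = kg²·m⁻¹·s⁻³.
Left is kg·s⁻¹; right is kg²·m⁻¹·s⁻³ — different.

No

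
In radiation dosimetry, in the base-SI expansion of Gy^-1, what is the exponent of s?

Gy = m²·s⁻².
So Gy⁻¹ = m⁻²·s².
The exponent of s is 2.

2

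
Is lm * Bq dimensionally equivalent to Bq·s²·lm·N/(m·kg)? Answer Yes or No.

Yes

Left side:
  lm = cd·sr = cd (luminous flux; sr is dimensionless).
  Bq = 1/s = s⁻¹ (activity is decays per second).
  Combining: lm·Bq = cd · s⁻¹ = s⁻¹·cd.
Right side:
  Bq = 1/s = s⁻¹ (activity is decays per second).
  lm = cd·sr = cd (luminous flux; sr is dimensionless).
  N = kg·m/s² = kg·m·s⁻² (force = mass × acceleration).
  Combining: Bq·m⁻¹·s²·kg⁻¹·lm·N = s⁻¹ · m⁻¹ · s² · kg⁻¹ · cd · (kg·m·s⁻²) = s⁻¹·cd.
Both reduce to s⁻¹·cd.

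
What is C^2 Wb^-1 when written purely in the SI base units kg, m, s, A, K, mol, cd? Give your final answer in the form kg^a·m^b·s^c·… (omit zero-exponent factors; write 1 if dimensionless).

C = s·A.
So C² = s²·A².
Wb = kg·m²·s⁻²·A⁻¹.
So Wb⁻¹ = kg⁻¹·m⁻²·s²·A.
Combining: C²·Wb⁻¹ = (s²·A²) · (kg⁻¹·m⁻²·s²·A) = kg⁻¹·m⁻²·s⁴·A³.

kg⁻¹·m⁻²·s⁴·A³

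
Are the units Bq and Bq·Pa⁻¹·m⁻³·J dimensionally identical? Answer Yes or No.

Yes

Left side:
  Bq = 1/s = s⁻¹ (activity is decays per second).
Right side:
  Bq = 1/s = s⁻¹ (activity is decays per second).
  Pa = N/m² (pressure = force per area),
      = kg·m⁻¹·s⁻².
  So Pa⁻¹ = kg⁻¹·m·s².
  J = N·m (work = force × distance),
      = kg·m²·s⁻².
  Combining: Bq·Pa⁻¹·m⁻³·J = s⁻¹ · (kg⁻¹·m·s²) · m⁻³ · (kg·m²·s⁻²) = s⁻¹.
Both reduce to s⁻¹.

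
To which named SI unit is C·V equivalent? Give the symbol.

C = A·s = s·A (charge = current × time).
V = W/A (potential = power per current),
    = kg·m²·s⁻³·A⁻¹.
Combining: C·V = (s·A) · (kg·m²·s⁻³·A⁻¹) = kg·m²·s⁻².
kg·m²·s⁻² is the base-SI form of the joule.

J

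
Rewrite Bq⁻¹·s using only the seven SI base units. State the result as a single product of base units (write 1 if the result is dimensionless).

s²

Bq = s⁻¹.
So Bq⁻¹ = s.
Combining: Bq⁻¹·s = s · s = s².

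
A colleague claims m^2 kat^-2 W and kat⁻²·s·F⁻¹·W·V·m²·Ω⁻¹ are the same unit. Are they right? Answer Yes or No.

Left side:
  kat = s⁻¹·mol.
  So kat⁻² = s²·mol⁻².
  W = kg·m²·s⁻³.
  Combining: m²·kat⁻²·W = m² · (s²·mol⁻²) · (kg·m²·s⁻³) = kg·m⁴·s⁻¹·mol⁻².
Right side:
  kat = mol/s = s⁻¹·mol (catalytic activity).
  So kat⁻² = s²·mol⁻².
  F = C/V (capacitance = charge per voltage),
      = A·s/(kg·m²·s⁻³·A⁻¹) (substituting C and V),
      = kg⁻¹·m⁻²·s⁴·A².
  So F⁻¹ = kg·m²·s⁻⁴·A⁻².
  W = J/s (power = energy per time),
      = kg·m²·s⁻³.
  V = W/A (potential = power per current),
      = kg·m²·s⁻³·A⁻¹.
  Ω = V/A (resistance = voltage per current),
      = kg·m²·s⁻³·A⁻².
  So Ω⁻¹ = kg⁻¹·m⁻²·s³·A².
  Combining: kat⁻²·s·F⁻¹·W·V·m²·Ω⁻¹ = (s²·mol⁻²) · s · (kg·m²·s⁻⁴·A⁻²) · (kg·m²·s⁻³) · (kg·m²·s⁻³·A⁻¹) · m² · (kg⁻¹·m⁻²·s³·A²) = kg²·m⁶·s⁻⁴·A⁻¹·mol⁻².
Left is kg·m⁴·s⁻¹·mol⁻²; right is kg²·m⁶·s⁻⁴·A⁻¹·mol⁻² — different.

No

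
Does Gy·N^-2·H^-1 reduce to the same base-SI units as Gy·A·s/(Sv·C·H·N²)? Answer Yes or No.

Left side:
  Gy = J/kg (absorbed dose = energy per mass),
      = m²·s⁻².
  N = kg·m/s² = kg·m·s⁻² (force = mass × acceleration).
  So N⁻² = kg⁻²·m⁻²·s⁴.
  H = Wb/A (inductance = flux per current),
      = kg·m²·s⁻²·A⁻².
  So H⁻¹ = kg⁻¹·m⁻²·s²·A².
  Combining: Gy·N⁻²·H⁻¹ = (m²·s⁻²) · (kg⁻²·m⁻²·s⁴) · (kg⁻¹·m⁻²·s²·A²) = kg⁻³·m⁻²·s⁴·A².
Right side:
  Sv = m²·s⁻².
  So Sv⁻¹ = m⁻²·s².
  C = s·A.
  So C⁻¹ = s⁻¹·A⁻¹.
  Gy = m²·s⁻².
  H = kg·m²·s⁻²·A⁻².
  So H⁻¹ = kg⁻¹·m⁻²·s²·A².
  N = kg·m·s⁻².
  So N⁻² = kg⁻²·m⁻²·s⁴.
  Combining: Sv⁻¹·C⁻¹·Gy·A·H⁻¹·s·N⁻² = (m⁻²·s²) · (s⁻¹·A⁻¹) · (m²·s⁻²) · A · (kg⁻¹·m⁻²·s²·A²) · s · (kg⁻²·m⁻²·s⁴) = kg⁻³·m⁻⁴·s⁶·A².
Left is kg⁻³·m⁻²·s⁴·A²; right is kg⁻³·m⁻⁴·s⁶·A² — different.

No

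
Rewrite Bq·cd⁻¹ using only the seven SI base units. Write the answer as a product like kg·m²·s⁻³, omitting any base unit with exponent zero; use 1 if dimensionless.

Bq = 1/s = s⁻¹ (activity is decays per second).
Combining: Bq·cd⁻¹ = s⁻¹ · cd⁻¹ = s⁻¹·cd⁻¹.

s⁻¹·cd⁻¹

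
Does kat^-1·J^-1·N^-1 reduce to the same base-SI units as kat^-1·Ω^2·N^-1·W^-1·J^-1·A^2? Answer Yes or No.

Left side:
  kat = s⁻¹·mol.
  So kat⁻¹ = s·mol⁻¹.
  J = kg·m²·s⁻².
  So J⁻¹ = kg⁻¹·m⁻²·s².
  N = kg·m·s⁻².
  So N⁻¹ = kg⁻¹·m⁻¹·s².
  Combining: kat⁻¹·J⁻¹·N⁻¹ = (s·mol⁻¹) · (kg⁻¹·m⁻²·s²) · (kg⁻¹·m⁻¹·s²) = kg⁻²·m⁻³·s⁵·mol⁻¹.
Right side:
  kat = s⁻¹·mol.
  So kat⁻¹ = s·mol⁻¹.
  Ω = kg·m²·s⁻³·A⁻².
  So Ω² = kg²·m⁴·s⁻⁶·A⁻⁴.
  N = kg·m·s⁻².
  So N⁻¹ = kg⁻¹·m⁻¹·s².
  W = kg·m²·s⁻³.
  So W⁻¹ = kg⁻¹·m⁻²·s³.
  J = kg·m²·s⁻².
  So J⁻¹ = kg⁻¹·m⁻²·s².
  Combining: kat⁻¹·Ω²·N⁻¹·W⁻¹·J⁻¹·A² = (s·mol⁻¹) · (kg²·m⁴·s⁻⁶·A⁻⁴) · (kg⁻¹·m⁻¹·s²) · (kg⁻¹·m⁻²·s³) · (kg⁻¹·m⁻²·s²) · A² = kg⁻¹·m⁻¹·s²·A⁻²·mol⁻¹.
Left is kg⁻²·m⁻³·s⁵·mol⁻¹; right is kg⁻¹·m⁻¹·s²·A⁻²·mol⁻¹ — different.

No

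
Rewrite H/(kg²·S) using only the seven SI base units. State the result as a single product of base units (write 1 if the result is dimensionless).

m⁴·s⁻⁵·A⁻⁴

S = kg⁻¹·m⁻²·s³·A².
So S⁻¹ = kg·m²·s⁻³·A⁻².
H = kg·m²·s⁻²·A⁻².
Combining: kg⁻²·S⁻¹·H = kg⁻² · (kg·m²·s⁻³·A⁻²) · (kg·m²·s⁻²·A⁻²) = m⁴·s⁻⁵·A⁻⁴.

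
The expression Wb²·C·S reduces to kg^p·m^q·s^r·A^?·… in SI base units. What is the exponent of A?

Wb = V·s (flux: a volt is a weber per second),
    = kg·m²·s⁻²·A⁻¹.
So Wb² = kg²·m⁴·s⁻⁴·A⁻².
C = A·s = s·A (charge = current × time).
S = 1/Ω (conductance is reciprocal resistance),
    = kg⁻¹·m⁻²·s³·A².
Combining: Wb²·C·S = (kg²·m⁴·s⁻⁴·A⁻²) · (s·A) · (kg⁻¹·m⁻²·s³·A²) = kg·m²·A.
The exponent of A is 1.

1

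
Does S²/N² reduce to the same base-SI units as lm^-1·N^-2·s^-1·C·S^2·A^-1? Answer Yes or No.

Left side:
  N = kg·m·s⁻².
  So N⁻² = kg⁻²·m⁻²·s⁴.
  S = kg⁻¹·m⁻²·s³·A².
  So S² = kg⁻²·m⁻⁴·s⁶·A⁴.
  Combining: N⁻²·S² = (kg⁻²·m⁻²·s⁴) · (kg⁻²·m⁻⁴·s⁶·A⁴) = kg⁻⁴·m⁻⁶·s¹⁰·A⁴.
Right side:
  lm = cd·sr = cd (luminous flux; sr is dimensionless).
  So lm⁻¹ = cd⁻¹.
  N = kg·m/s² = kg·m·s⁻² (force = mass × acceleration).
  So N⁻² = kg⁻²·m⁻²·s⁴.
  C = A·s = s·A (charge = current × time).
  S = 1/Ω (conductance is reciprocal resistance),
      = kg⁻¹·m⁻²·s³·A².
  So S² = kg⁻²·m⁻⁴·s⁶·A⁴.
  Combining: lm⁻¹·N⁻²·s⁻¹·C·S²·A⁻¹ = cd⁻¹ · (kg⁻²·m⁻²·s⁴) · s⁻¹ · (s·A) · (kg⁻²·m⁻⁴·s⁶·A⁴) · A⁻¹ = kg⁻⁴·m⁻⁶·s¹⁰·A⁴·cd⁻¹.
Left is kg⁻⁴·m⁻⁶·s¹⁰·A⁴; right is kg⁻⁴·m⁻⁶·s¹⁰·A⁴·cd⁻¹ — different.

No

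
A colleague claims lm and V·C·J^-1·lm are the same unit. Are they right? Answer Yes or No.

Left side:
  lm = cd.
Right side:
  V = W/A (potential = power per current),
      = kg·m²·s⁻³·A⁻¹.
  C = A·s = s·A (charge = current × time).
  J = N·m (work = force × distance),
      = kg·m²·s⁻².
  So J⁻¹ = kg⁻¹·m⁻²·s².
  lm = cd·sr = cd (luminous flux; sr is dimensionless).
  Combining: V·C·J⁻¹·lm = (kg·m²·s⁻³·A⁻¹) · (s·A) · (kg⁻¹·m⁻²·s²) · cd = cd.
Both reduce to cd.

Yes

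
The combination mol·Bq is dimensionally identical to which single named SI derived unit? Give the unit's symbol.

kat

Bq = 1/s = s⁻¹ (activity is decays per second).
Combining: mol·Bq = mol · s⁻¹ = s⁻¹·mol.
s⁻¹·mol is the base-SI form of the katal.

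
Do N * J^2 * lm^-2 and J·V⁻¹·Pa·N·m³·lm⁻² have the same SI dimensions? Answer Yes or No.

Left side:
  N = kg·m·s⁻².
  J = kg·m²·s⁻².
  So J² = kg²·m⁴·s⁻⁴.
  lm = cd.
  So lm⁻² = cd⁻².
  Combining: N·J²·lm⁻² = (kg·m·s⁻²) · (kg²·m⁴·s⁻⁴) · cd⁻² = kg³·m⁵·s⁻⁶·cd⁻².
Right side:
  J = kg·m²·s⁻².
  V = kg·m²·s⁻³·A⁻¹.
  So V⁻¹ = kg⁻¹·m⁻²·s³·A.
  Pa = kg·m⁻¹·s⁻².
  N = kg·m·s⁻².
  lm = cd.
  So lm⁻² = cd⁻².
  Combining: J·V⁻¹·Pa·N·m³·lm⁻² = (kg·m²·s⁻²) · (kg⁻¹·m⁻²·s³·A) · (kg·m⁻¹·s⁻²) · (kg·m·s⁻²) · m³ · cd⁻² = kg²·m³·s⁻³·A·cd⁻².
Left is kg³·m⁵·s⁻⁶·cd⁻²; right is kg²·m³·s⁻³·A·cd⁻² — different.

No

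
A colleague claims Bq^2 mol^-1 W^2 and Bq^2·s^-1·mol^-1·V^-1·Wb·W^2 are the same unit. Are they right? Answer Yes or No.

Yes

Left side:
  Bq = 1/s = s⁻¹ (activity is decays per second).
  So Bq² = s⁻².
  W = J/s (power = energy per time),
      = kg·m²·s⁻³.
  So W² = kg²·m⁴·s⁻⁶.
  Combining: Bq²·mol⁻¹·W² = s⁻² · mol⁻¹ · (kg²·m⁴·s⁻⁶) = kg²·m⁴·s⁻⁸·mol⁻¹.
Right side:
  Bq = s⁻¹.
  So Bq² = s⁻².
  V = kg·m²·s⁻³·A⁻¹.
  So V⁻¹ = kg⁻¹·m⁻²·s³·A.
  Wb = kg·m²·s⁻²·A⁻¹.
  W = kg·m²·s⁻³.
  So W² = kg²·m⁴·s⁻⁶.
  Combining: Bq²·s⁻¹·mol⁻¹·V⁻¹·Wb·W² = s⁻² · s⁻¹ · mol⁻¹ · (kg⁻¹·m⁻²·s³·A) · (kg·m²·s⁻²·A⁻¹) · (kg²·m⁴·s⁻⁶) = kg²·m⁴·s⁻⁸·mol⁻¹.
Both reduce to kg²·m⁴·s⁻⁸·mol⁻¹.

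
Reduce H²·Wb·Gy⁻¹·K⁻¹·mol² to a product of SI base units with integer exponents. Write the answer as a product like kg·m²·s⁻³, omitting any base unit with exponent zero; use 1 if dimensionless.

kg³·m⁴·s⁻⁴·A⁻⁵·K⁻¹·mol²

H = kg·m²·s⁻²·A⁻².
So H² = kg²·m⁴·s⁻⁴·A⁻⁴.
Wb = kg·m²·s⁻²·A⁻¹.
Gy = m²·s⁻².
So Gy⁻¹ = m⁻²·s².
Combining: H²·Wb·Gy⁻¹·K⁻¹·mol² = (kg²·m⁴·s⁻⁴·A⁻⁴) · (kg·m²·s⁻²·A⁻¹) · (m⁻²·s²) · K⁻¹ · mol² = kg³·m⁴·s⁻⁴·A⁻⁵·K⁻¹·mol².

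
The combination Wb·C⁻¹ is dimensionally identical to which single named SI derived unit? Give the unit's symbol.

Wb = kg·m²·s⁻²·A⁻¹.
C = s·A.
So C⁻¹ = s⁻¹·A⁻¹.
Combining: Wb·C⁻¹ = (kg·m²·s⁻²·A⁻¹) · (s⁻¹·A⁻¹) = kg·m²·s⁻³·A⁻².
kg·m²·s⁻³·A⁻² is the base-SI form of the ohm.

Ω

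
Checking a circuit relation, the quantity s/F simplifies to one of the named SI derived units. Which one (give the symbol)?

Ω

F = C/V (capacitance = charge per voltage),
    = A·s/(kg·m²·s⁻³·A⁻¹) (substituting C and V),
    = kg⁻¹·m⁻²·s⁴·A².
So F⁻¹ = kg·m²·s⁻⁴·A⁻².
Combining: F⁻¹·s = (kg·m²·s⁻⁴·A⁻²) · s = kg·m²·s⁻³·A⁻².
kg·m²·s⁻³·A⁻² is the base-SI form of the ohm.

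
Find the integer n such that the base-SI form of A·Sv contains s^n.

-2

Sv = J/kg (equivalent dose = energy per mass),
    = m²·s⁻².
Combining: A·Sv = A · (m²·s⁻²) = m²·s⁻²·A.
The exponent of s is -2.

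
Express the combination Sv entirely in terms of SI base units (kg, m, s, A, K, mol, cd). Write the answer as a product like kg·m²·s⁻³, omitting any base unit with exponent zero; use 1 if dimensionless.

Sv = m²·s⁻².

m²·s⁻²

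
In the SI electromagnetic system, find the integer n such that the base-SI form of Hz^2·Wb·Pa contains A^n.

Hz = 1/s = s⁻¹ (frequency is cycles per second).
So Hz² = s⁻².
Wb = V·s (flux: a volt is a weber per second),
    = kg·m²·s⁻²·A⁻¹.
Pa = N/m² (pressure = force per area),
    = kg·m⁻¹·s⁻².
Combining: Hz²·Wb·Pa = s⁻² · (kg·m²·s⁻²·A⁻¹) · (kg·m⁻¹·s⁻²) = kg²·m·s⁻⁶·A⁻¹.
The exponent of A is -1.

-1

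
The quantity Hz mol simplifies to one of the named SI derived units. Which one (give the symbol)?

Hz = s⁻¹.
Combining: Hz·mol = s⁻¹ · mol = s⁻¹·mol.
s⁻¹·mol is the base-SI form of the katal.

kat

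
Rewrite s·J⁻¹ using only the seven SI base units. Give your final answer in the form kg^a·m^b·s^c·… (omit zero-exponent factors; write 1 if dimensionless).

J = kg·m²·s⁻².
So J⁻¹ = kg⁻¹·m⁻²·s².
Combining: s·J⁻¹ = s · (kg⁻¹·m⁻²·s²) = kg⁻¹·m⁻²·s³.

kg⁻¹·m⁻²·s³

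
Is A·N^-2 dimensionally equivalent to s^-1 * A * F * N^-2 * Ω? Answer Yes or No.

Left side:
  N = kg·m·s⁻².
  So N⁻² = kg⁻²·m⁻²·s⁴.
  Combining: A·N⁻² = A · (kg⁻²·m⁻²·s⁴) = kg⁻²·m⁻²·s⁴·A.
Right side:
  F = kg⁻¹·m⁻²·s⁴·A².
  N = kg·m·s⁻².
  So N⁻² = kg⁻²·m⁻²·s⁴.
  Ω = kg·m²·s⁻³·A⁻².
  Combining: s⁻¹·A·F·N⁻²·Ω = s⁻¹ · A · (kg⁻¹·m⁻²·s⁴·A²) · (kg⁻²·m⁻²·s⁴) · (kg·m²·s⁻³·A⁻²) = kg⁻²·m⁻²·s⁴·A.
Both reduce to kg⁻²·m⁻²·s⁴·A.

Yes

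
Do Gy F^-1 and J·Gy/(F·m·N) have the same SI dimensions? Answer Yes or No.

Left side:
  Gy = J/kg (absorbed dose = energy per mass),
      = m²·s⁻².
  F = C/V (capacitance = charge per voltage),
      = A·s/(kg·m²·s⁻³·A⁻¹) (substituting C and V),
      = kg⁻¹·m⁻²·s⁴·A².
  So F⁻¹ = kg·m²·s⁻⁴·A⁻².
  Combining: Gy·F⁻¹ = (m²·s⁻²) · (kg·m²·s⁻⁴·A⁻²) = kg·m⁴·s⁻⁶·A⁻².
Right side:
  F = kg⁻¹·m⁻²·s⁴·A².
  So F⁻¹ = kg·m²·s⁻⁴·A⁻².
  J = kg·m²·s⁻².
  Gy = m²·s⁻².
  N = kg·m·s⁻².
  So N⁻¹ = kg⁻¹·m⁻¹·s².
  Combining: F⁻¹·J·Gy·m⁻¹·N⁻¹ = (kg·m²·s⁻⁴·A⁻²) · (kg·m²·s⁻²) · (m²·s⁻²) · m⁻¹ · (kg⁻¹·m⁻¹·s²) = kg·m⁴·s⁻⁶·A⁻².
Both reduce to kg·m⁴·s⁻⁶·A⁻².

Yes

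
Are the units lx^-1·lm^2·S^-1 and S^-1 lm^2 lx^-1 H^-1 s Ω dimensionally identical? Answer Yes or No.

Left side:
  lx = m⁻²·cd.
  So lx⁻¹ = m²·cd⁻¹.
  lm = cd.
  So lm² = cd².
  S = kg⁻¹·m⁻²·s³·A².
  So S⁻¹ = kg·m²·s⁻³·A⁻².
  Combining: lx⁻¹·lm²·S⁻¹ = (m²·cd⁻¹) · cd² · (kg·m²·s⁻³·A⁻²) = kg·m⁴·s⁻³·A⁻²·cd.
Right side:
  S = 1/Ω (conductance is reciprocal resistance),
      = kg⁻¹·m⁻²·s³·A².
  So S⁻¹ = kg·m²·s⁻³·A⁻².
  lm = cd·sr = cd (luminous flux; sr is dimensionless).
  So lm² = cd².
  lx = lm/m² (illuminance = luminous flux per area),
      = m⁻²·cd.
  So lx⁻¹ = m²·cd⁻¹.
  H = Wb/A (inductance = flux per current),
      = kg·m²·s⁻²·A⁻².
  So H⁻¹ = kg⁻¹·m⁻²·s²·A².
  Ω = V/A (resistance = voltage per current),
      = kg·m²·s⁻³·A⁻².
  Combining: S⁻¹·lm²·lx⁻¹·H⁻¹·s·Ω = (kg·m²·s⁻³·A⁻²) · cd² · (m²·cd⁻¹) · (kg⁻¹·m⁻²·s²·A²) · s · (kg·m²·s⁻³·A⁻²) = kg·m⁴·s⁻³·A⁻²·cd.
Both reduce to kg·m⁴·s⁻³·A⁻²·cd.

Yes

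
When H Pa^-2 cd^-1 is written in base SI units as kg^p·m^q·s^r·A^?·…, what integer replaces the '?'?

H = Wb/A (inductance = flux per current),
    = kg·m²·s⁻²·A⁻².
Pa = N/m² (pressure = force per area),
    = kg·m⁻¹·s⁻².
So Pa⁻² = kg⁻²·m²·s⁴.
Combining: H·Pa⁻²·cd⁻¹ = (kg·m²·s⁻²·A⁻²) · (kg⁻²·m²·s⁴) · cd⁻¹ = kg⁻¹·m⁴·s²·A⁻²·cd⁻¹.
The exponent of A is -2.

-2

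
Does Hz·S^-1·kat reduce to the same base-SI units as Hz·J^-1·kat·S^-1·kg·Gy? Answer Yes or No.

Yes

Left side:
  Hz = s⁻¹.
  S = kg⁻¹·m⁻²·s³·A².
  So S⁻¹ = kg·m²·s⁻³·A⁻².
  kat = s⁻¹·mol.
  Combining: Hz·S⁻¹·kat = s⁻¹ · (kg·m²·s⁻³·A⁻²) · (s⁻¹·mol) = kg·m²·s⁻⁵·A⁻²·mol.
Right side:
  Hz = 1/s = s⁻¹ (frequency is cycles per second).
  J = N·m (work = force × distance),
      = kg·m²·s⁻².
  So J⁻¹ = kg⁻¹·m⁻²·s².
  kat = mol/s = s⁻¹·mol (catalytic activity).
  S = 1/Ω (conductance is reciprocal resistance),
      = kg⁻¹·m⁻²·s³·A².
  So S⁻¹ = kg·m²·s⁻³·A⁻².
  Gy = J/kg (absorbed dose = energy per mass),
      = m²·s⁻².
  Combining: Hz·J⁻¹·kat·S⁻¹·kg·Gy = s⁻¹ · (kg⁻¹·m⁻²·s²) · (s⁻¹·mol) · (kg·m²·s⁻³·A⁻²) · kg · (m²·s⁻²) = kg·m²·s⁻⁵·A⁻²·mol.
Both reduce to kg·m²·s⁻⁵·A⁻²·mol.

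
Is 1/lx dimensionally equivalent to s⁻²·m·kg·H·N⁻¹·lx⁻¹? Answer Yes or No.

No

Left side:
  lx = lm/m² (illuminance = luminous flux per area),
      = m⁻²·cd.
  So lx⁻¹ = m²·cd⁻¹.
Right side:
  H = kg·m²·s⁻²·A⁻².
  N = kg·m·s⁻².
  So N⁻¹ = kg⁻¹·m⁻¹·s².
  lx = m⁻²·cd.
  So lx⁻¹ = m²·cd⁻¹.
  Combining: s⁻²·m·kg·H·N⁻¹·lx⁻¹ = s⁻² · m · kg · (kg·m²·s⁻²·A⁻²) · (kg⁻¹·m⁻¹·s²) · (m²·cd⁻¹) = kg·m⁴·s⁻²·A⁻²·cd⁻¹.
Left is m²·cd⁻¹; right is kg·m⁴·s⁻²·A⁻²·cd⁻¹ — different.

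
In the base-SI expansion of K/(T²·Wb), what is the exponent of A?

T = kg·s⁻²·A⁻¹.
So T⁻² = kg⁻²·s⁴·A².
Wb = kg·m²·s⁻²·A⁻¹.
So Wb⁻¹ = kg⁻¹·m⁻²·s²·A.
Combining: K·T⁻²·Wb⁻¹ = K · (kg⁻²·s⁴·A²) · (kg⁻¹·m⁻²·s²·A) = kg⁻³·m⁻²·s⁶·A³·K.
The exponent of A is 3.

3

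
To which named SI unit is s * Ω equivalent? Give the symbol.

H

Ω = V/A (resistance = voltage per current),
    = kg·m²·s⁻³·A⁻².
Combining: s·Ω = s · (kg·m²·s⁻³·A⁻²) = kg·m²·s⁻²·A⁻².
kg·m²·s⁻²·A⁻² is the base-SI form of the henry.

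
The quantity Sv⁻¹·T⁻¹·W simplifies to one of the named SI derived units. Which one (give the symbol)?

Sv = J/kg (equivalent dose = energy per mass),
    = m²·s⁻².
So Sv⁻¹ = m⁻²·s².
T = Wb/m² (flux density = flux per area),
    = kg·s⁻²·A⁻¹.
So T⁻¹ = kg⁻¹·s²·A.
W = J/s (power = energy per time),
    = kg·m²·s⁻³.
Combining: Sv⁻¹·T⁻¹·W = (m⁻²·s²) · (kg⁻¹·s²·A) · (kg·m²·s⁻³) = s·A.
s·A is the base-SI form of the coulomb.

C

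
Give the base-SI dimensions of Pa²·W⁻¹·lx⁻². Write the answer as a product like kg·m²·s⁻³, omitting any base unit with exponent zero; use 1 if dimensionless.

kg·s⁻¹·cd⁻²

Pa = N/m² (pressure = force per area),
    = kg·m⁻¹·s⁻².
So Pa² = kg²·m⁻²·s⁻⁴.
W = J/s (power = energy per time),
    = kg·m²·s⁻³.
So W⁻¹ = kg⁻¹·m⁻²·s³.
lx = lm/m² (illuminance = luminous flux per area),
    = m⁻²·cd.
So lx⁻² = m⁴·cd⁻².
Combining: Pa²·W⁻¹·lx⁻² = (kg²·m⁻²·s⁻⁴) · (kg⁻¹·m⁻²·s³) · (m⁴·cd⁻²) = kg·s⁻¹·cd⁻².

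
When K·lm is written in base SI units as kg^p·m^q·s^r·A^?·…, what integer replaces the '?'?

0

lm = cd·sr = cd (luminous flux; sr is dimensionless).
Combining: K·lm = K · cd = K·cd.
The exponent of A is 0.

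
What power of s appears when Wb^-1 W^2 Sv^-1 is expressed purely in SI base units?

-2

Wb = kg·m²·s⁻²·A⁻¹.
So Wb⁻¹ = kg⁻¹·m⁻²·s²·A.
W = kg·m²·s⁻³.
So W² = kg²·m⁴·s⁻⁶.
Sv = m²·s⁻².
So Sv⁻¹ = m⁻²·s².
Combining: Wb⁻¹·W²·Sv⁻¹ = (kg⁻¹·m⁻²·s²·A) · (kg²·m⁴·s⁻⁶) · (m⁻²·s²) = kg·s⁻²·A.
The exponent of s is -2.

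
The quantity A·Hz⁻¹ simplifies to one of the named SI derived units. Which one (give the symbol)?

C

Hz = s⁻¹.
So Hz⁻¹ = s.
Combining: A·Hz⁻¹ = A · s = s·A.
s·A is the base-SI form of the coulomb.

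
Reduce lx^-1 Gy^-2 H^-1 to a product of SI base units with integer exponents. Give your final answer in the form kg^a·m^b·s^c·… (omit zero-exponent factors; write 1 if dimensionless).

kg⁻¹·m⁻⁴·s⁶·A²·cd⁻¹

lx = m⁻²·cd.
So lx⁻¹ = m²·cd⁻¹.
Gy = m²·s⁻².
So Gy⁻² = m⁻⁴·s⁴.
H = kg·m²·s⁻²·A⁻².
So H⁻¹ = kg⁻¹·m⁻²·s²·A².
Combining: lx⁻¹·Gy⁻²·H⁻¹ = (m²·cd⁻¹) · (m⁻⁴·s⁴) · (kg⁻¹·m⁻²·s²·A²) = kg⁻¹·m⁻⁴·s⁶·A²·cd⁻¹.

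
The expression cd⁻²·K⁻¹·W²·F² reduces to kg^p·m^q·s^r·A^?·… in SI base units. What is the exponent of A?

4

W = J/s (power = energy per time),
    = kg·m²·s⁻³.
So W² = kg²·m⁴·s⁻⁶.
F = C/V (capacitance = charge per voltage),
    = A·s/(kg·m²·s⁻³·A⁻¹) (substituting C and V),
    = kg⁻¹·m⁻²·s⁴·A².
So F² = kg⁻²·m⁻⁴·s⁸·A⁴.
Combining: cd⁻²·K⁻¹·W²·F² = cd⁻² · K⁻¹ · (kg²·m⁴·s⁻⁶) · (kg⁻²·m⁻⁴·s⁸·A⁴) = s²·A⁴·K⁻¹·cd⁻².
The exponent of A is 4.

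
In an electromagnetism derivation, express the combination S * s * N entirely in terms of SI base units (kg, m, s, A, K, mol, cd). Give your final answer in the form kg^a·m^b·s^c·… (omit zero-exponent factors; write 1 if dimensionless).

m⁻¹·s²·A²

S = kg⁻¹·m⁻²·s³·A².
N = kg·m·s⁻².
Combining: S·s·N = (kg⁻¹·m⁻²·s³·A²) · s · (kg·m·s⁻²) = m⁻¹·s²·A².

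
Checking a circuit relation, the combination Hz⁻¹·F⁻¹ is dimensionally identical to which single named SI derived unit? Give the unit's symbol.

Ω

Hz = 1/s = s⁻¹ (frequency is cycles per second).
So Hz⁻¹ = s.
F = C/V (capacitance = charge per voltage),
    = A·s/(kg·m²·s⁻³·A⁻¹) (substituting C and V),
    = kg⁻¹·m⁻²·s⁴·A².
So F⁻¹ = kg·m²·s⁻⁴·A⁻².
Combining: Hz⁻¹·F⁻¹ = s · (kg·m²·s⁻⁴·A⁻²) = kg·m²·s⁻³·A⁻².
kg·m²·s⁻³·A⁻² is the base-SI form of the ohm.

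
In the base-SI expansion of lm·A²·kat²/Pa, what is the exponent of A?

lm = cd.
Pa = kg·m⁻¹·s⁻².
So Pa⁻¹ = kg⁻¹·m·s².
kat = s⁻¹·mol.
So kat² = s⁻²·mol².
Combining: lm·Pa⁻¹·A²·kat² = cd · (kg⁻¹·m·s²) · A² · (s⁻²·mol²) = kg⁻¹·m·A²·mol²·cd.
The exponent of A is 2.

2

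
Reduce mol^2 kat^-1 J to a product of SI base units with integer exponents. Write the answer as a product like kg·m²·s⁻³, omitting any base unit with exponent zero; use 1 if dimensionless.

kat = s⁻¹·mol.
So kat⁻¹ = s·mol⁻¹.
J = kg·m²·s⁻².
Combining: mol²·kat⁻¹·J = mol² · (s·mol⁻¹) · (kg·m²·s⁻²) = kg·m²·s⁻¹·mol.

kg·m²·s⁻¹·mol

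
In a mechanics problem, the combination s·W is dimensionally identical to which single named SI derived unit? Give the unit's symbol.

W = kg·m²·s⁻³.
Combining: s·W = s · (kg·m²·s⁻³) = kg·m²·s⁻².
kg·m²·s⁻² is the base-SI form of the joule.

J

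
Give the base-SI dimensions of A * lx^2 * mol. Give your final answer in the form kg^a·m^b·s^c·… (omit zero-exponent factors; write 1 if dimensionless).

m⁻⁴·A·mol·cd²

lx = lm/m² (illuminance = luminous flux per area),
    = m⁻²·cd.
So lx² = m⁻⁴·cd².
Combining: A·lx²·mol = A · (m⁻⁴·cd²) · mol = m⁻⁴·A·mol·cd².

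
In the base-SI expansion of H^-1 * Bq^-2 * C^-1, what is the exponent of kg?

-1

H = Wb/A (inductance = flux per current),
    = kg·m²·s⁻²·A⁻².
So H⁻¹ = kg⁻¹·m⁻²·s²·A².
Bq = 1/s = s⁻¹ (activity is decays per second).
So Bq⁻² = s².
C = A·s = s·A (charge = current × time).
So C⁻¹ = s⁻¹·A⁻¹.
Combining: H⁻¹·Bq⁻²·C⁻¹ = (kg⁻¹·m⁻²·s²·A²) · s² · (s⁻¹·A⁻¹) = kg⁻¹·m⁻²·s³·A.
The exponent of kg is -1.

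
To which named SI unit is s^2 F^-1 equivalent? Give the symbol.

H

F = kg⁻¹·m⁻²·s⁴·A².
So F⁻¹ = kg·m²·s⁻⁴·A⁻².
Combining: s²·F⁻¹ = s² · (kg·m²·s⁻⁴·A⁻²) = kg·m²·s⁻²·A⁻².
kg·m²·s⁻²·A⁻² is the base-SI form of the henry.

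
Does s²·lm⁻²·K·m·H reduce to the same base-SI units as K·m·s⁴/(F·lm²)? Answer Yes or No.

Left side:
  lm = cd.
  So lm⁻² = cd⁻².
  H = kg·m²·s⁻²·A⁻².
  Combining: s²·lm⁻²·K·m·H = s² · cd⁻² · K · m · (kg·m²·s⁻²·A⁻²) = kg·m³·A⁻²·K·cd⁻².
Right side:
  F = kg⁻¹·m⁻²·s⁴·A².
  So F⁻¹ = kg·m²·s⁻⁴·A⁻².
  lm = cd.
  So lm⁻² = cd⁻².
  Combining: F⁻¹·K·lm⁻²·m·s⁴ = (kg·m²·s⁻⁴·A⁻²) · K · cd⁻² · m · s⁴ = kg·m³·A⁻²·K·cd⁻².
Both reduce to kg·m³·A⁻²·K·cd⁻².

Yes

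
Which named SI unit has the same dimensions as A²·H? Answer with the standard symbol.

J

H = kg·m²·s⁻²·A⁻².
Combining: A²·H = A² · (kg·m²·s⁻²·A⁻²) = kg·m²·s⁻².
kg·m²·s⁻² is the base-SI form of the joule.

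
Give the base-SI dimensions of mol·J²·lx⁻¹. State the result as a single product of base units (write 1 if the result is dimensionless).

kg²·m⁶·s⁻⁴·mol·cd⁻¹

J = N·m (work = force × distance),
    = kg·m²·s⁻².
So J² = kg²·m⁴·s⁻⁴.
lx = lm/m² (illuminance = luminous flux per area),
    = m⁻²·cd.
So lx⁻¹ = m²·cd⁻¹.
Combining: mol·J²·lx⁻¹ = mol · (kg²·m⁴·s⁻⁴) · (m²·cd⁻¹) = kg²·m⁶·s⁻⁴·mol·cd⁻¹.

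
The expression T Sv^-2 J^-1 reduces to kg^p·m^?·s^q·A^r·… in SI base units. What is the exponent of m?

-6

T = kg·s⁻²·A⁻¹.
Sv = m²·s⁻².
So Sv⁻² = m⁻⁴·s⁴.
J = kg·m²·s⁻².
So J⁻¹ = kg⁻¹·m⁻²·s².
Combining: T·Sv⁻²·J⁻¹ = (kg·s⁻²·A⁻¹) · (m⁻⁴·s⁴) · (kg⁻¹·m⁻²·s²) = m⁻⁶·s⁴·A⁻¹.
The exponent of m is -6.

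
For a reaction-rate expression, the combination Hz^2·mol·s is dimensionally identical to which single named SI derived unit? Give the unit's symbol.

Hz = 1/s = s⁻¹ (frequency is cycles per second).
So Hz² = s⁻².
Combining: Hz²·mol·s = s⁻² · mol · s = s⁻¹·mol.
s⁻¹·mol is the base-SI form of the katal.

kat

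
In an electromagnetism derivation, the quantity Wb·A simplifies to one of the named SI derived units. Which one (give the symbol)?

J

Wb = V·s (flux: a volt is a weber per second),
    = kg·m²·s⁻²·A⁻¹.
Combining: Wb·A = (kg·m²·s⁻²·A⁻¹) · A = kg·m²·s⁻².
kg·m²·s⁻² is the base-SI form of the joule.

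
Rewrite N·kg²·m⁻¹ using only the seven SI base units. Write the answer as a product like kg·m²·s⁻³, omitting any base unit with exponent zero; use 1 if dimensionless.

kg³·s⁻²

N = kg·m/s² = kg·m·s⁻² (force = mass × acceleration).
Combining: N·kg²·m⁻¹ = (kg·m·s⁻²) · kg² · m⁻¹ = kg³·s⁻².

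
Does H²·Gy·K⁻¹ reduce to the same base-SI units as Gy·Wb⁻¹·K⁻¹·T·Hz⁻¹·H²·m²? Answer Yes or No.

No

Left side:
  H = kg·m²·s⁻²·A⁻².
  So H² = kg²·m⁴·s⁻⁴·A⁻⁴.
  Gy = m²·s⁻².
  Combining: H²·Gy·K⁻¹ = (kg²·m⁴·s⁻⁴·A⁻⁴) · (m²·s⁻²) · K⁻¹ = kg²·m⁶·s⁻⁶·A⁻⁴·K⁻¹.
Right side:
  Gy = J/kg (absorbed dose = energy per mass),
      = m²·s⁻².
  Wb = V·s (flux: a volt is a weber per second),
      = kg·m²·s⁻²·A⁻¹.
  So Wb⁻¹ = kg⁻¹·m⁻²·s²·A.
  T = Wb/m² (flux density = flux per area),
      = kg·s⁻²·A⁻¹.
  Hz = 1/s = s⁻¹ (frequency is cycles per second).
  So Hz⁻¹ = s.
  H = Wb/A (inductance = flux per current),
      = kg·m²·s⁻²·A⁻².
  So H² = kg²·m⁴·s⁻⁴·A⁻⁴.
  Combining: Gy·Wb⁻¹·K⁻¹·T·Hz⁻¹·H²·m² = (m²·s⁻²) · (kg⁻¹·m⁻²·s²·A) · K⁻¹ · (kg·s⁻²·A⁻¹) · s · (kg²·m⁴·s⁻⁴·A⁻⁴) · m² = kg²·m⁶·s⁻⁵·A⁻⁴·K⁻¹.
Left is kg²·m⁶·s⁻⁶·A⁻⁴·K⁻¹; right is kg²·m⁶·s⁻⁵·A⁻⁴·K⁻¹ — different.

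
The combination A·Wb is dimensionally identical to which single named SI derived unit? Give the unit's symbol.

Wb = kg·m²·s⁻²·A⁻¹.
Combining: A·Wb = A · (kg·m²·s⁻²·A⁻¹) = kg·m²·s⁻².
kg·m²·s⁻² is the base-SI form of the joule.

J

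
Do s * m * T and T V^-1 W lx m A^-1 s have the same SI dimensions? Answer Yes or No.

No

Left side:
  T = kg·s⁻²·A⁻¹.
  Combining: s·m·T = s · m · (kg·s⁻²·A⁻¹) = kg·m·s⁻¹·A⁻¹.
Right side:
  T = Wb/m² (flux density = flux per area),
      = kg·s⁻²·A⁻¹.
  V = W/A (potential = power per current),
      = kg·m²·s⁻³·A⁻¹.
  So V⁻¹ = kg⁻¹·m⁻²·s³·A.
  W = J/s (power = energy per time),
      = kg·m²·s⁻³.
  lx = lm/m² (illuminance = luminous flux per area),
      = m⁻²·cd.
  Combining: T·V⁻¹·W·lx·m·A⁻¹·s = (kg·s⁻²·A⁻¹) · (kg⁻¹·m⁻²·s³·A) · (kg·m²·s⁻³) · (m⁻²·cd) · m · A⁻¹ · s = kg·m⁻¹·s⁻¹·A⁻¹·cd.
Left is kg·m·s⁻¹·A⁻¹; right is kg·m⁻¹·s⁻¹·A⁻¹·cd — different.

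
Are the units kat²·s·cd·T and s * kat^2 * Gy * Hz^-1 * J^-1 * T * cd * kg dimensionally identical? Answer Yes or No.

No

Left side:
  kat = mol/s = s⁻¹·mol (catalytic activity).
  So kat² = s⁻²·mol².
  T = Wb/m² (flux density = flux per area),
      = kg·s⁻²·A⁻¹.
  Combining: kat²·s·cd·T = (s⁻²·mol²) · s · cd · (kg·s⁻²·A⁻¹) = kg·s⁻³·A⁻¹·mol²·cd.
Right side:
  kat = mol/s = s⁻¹·mol (catalytic activity).
  So kat² = s⁻²·mol².
  Gy = J/kg (absorbed dose = energy per mass),
      = m²·s⁻².
  Hz = 1/s = s⁻¹ (frequency is cycles per second).
  So Hz⁻¹ = s.
  J = N·m (work = force × distance),
      = kg·m²·s⁻².
  So J⁻¹ = kg⁻¹·m⁻²·s².
  T = Wb/m² (flux density = flux per area),
      = kg·s⁻²·A⁻¹.
  Combining: s·kat²·Gy·Hz⁻¹·J⁻¹·T·cd·kg = s · (s⁻²·mol²) · (m²·s⁻²) · s · (kg⁻¹·m⁻²·s²) · (kg·s⁻²·A⁻¹) · cd · kg = kg·s⁻²·A⁻¹·mol²·cd.
Left is kg·s⁻³·A⁻¹·mol²·cd; right is kg·s⁻²·A⁻¹·mol²·cd — different.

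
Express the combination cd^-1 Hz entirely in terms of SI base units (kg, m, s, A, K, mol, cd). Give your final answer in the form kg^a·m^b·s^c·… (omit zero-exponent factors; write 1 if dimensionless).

s⁻¹·cd⁻¹

Hz = s⁻¹.
Combining: cd⁻¹·Hz = cd⁻¹ · s⁻¹ = s⁻¹·cd⁻¹.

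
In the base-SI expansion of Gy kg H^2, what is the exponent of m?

6

Gy = m²·s⁻².
H = kg·m²·s⁻²·A⁻².
So H² = kg²·m⁴·s⁻⁴·A⁻⁴.
Combining: Gy·kg·H² = (m²·s⁻²) · kg · (kg²·m⁴·s⁻⁴·A⁻⁴) = kg³·m⁶·s⁻⁶·A⁻⁴.
The exponent of m is 6.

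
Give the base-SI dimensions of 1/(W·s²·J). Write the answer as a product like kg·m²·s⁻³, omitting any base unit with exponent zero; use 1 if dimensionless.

kg⁻²·m⁻⁴·s³

W = J/s (power = energy per time),
    = kg·m²·s⁻³.
So W⁻¹ = kg⁻¹·m⁻²·s³.
J = N·m (work = force × distance),
    = kg·m²·s⁻².
So J⁻¹ = kg⁻¹·m⁻²·s².
Combining: W⁻¹·s⁻²·J⁻¹ = (kg⁻¹·m⁻²·s³) · s⁻² · (kg⁻¹·m⁻²·s²) = kg⁻²·m⁻⁴·s³.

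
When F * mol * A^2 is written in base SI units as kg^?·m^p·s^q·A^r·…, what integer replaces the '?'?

F = C/V (capacitance = charge per voltage),
    = A·s/(kg·m²·s⁻³·A⁻¹) (substituting C and V),
    = kg⁻¹·m⁻²·s⁴·A².
Combining: F·mol·A² = (kg⁻¹·m⁻²·s⁴·A²) · mol · A² = kg⁻¹·m⁻²·s⁴·A⁴·mol.
The exponent of kg is -1.

-1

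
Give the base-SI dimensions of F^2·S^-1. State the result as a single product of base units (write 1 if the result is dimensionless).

F = kg⁻¹·m⁻²·s⁴·A².
So F² = kg⁻²·m⁻⁴·s⁸·A⁴.
S = kg⁻¹·m⁻²·s³·A².
So S⁻¹ = kg·m²·s⁻³·A⁻².
Combining: F²·S⁻¹ = (kg⁻²·m⁻⁴·s⁸·A⁴) · (kg·m²·s⁻³·A⁻²) = kg⁻¹·m⁻²·s⁵·A².

kg⁻¹·m⁻²·s⁵·A²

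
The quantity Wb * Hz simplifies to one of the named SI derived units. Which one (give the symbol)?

V

Wb = V·s (flux: a volt is a weber per second),
    = kg·m²·s⁻²·A⁻¹.
Hz = 1/s = s⁻¹ (frequency is cycles per second).
Combining: Wb·Hz = (kg·m²·s⁻²·A⁻¹) · s⁻¹ = kg·m²·s⁻³·A⁻¹.
kg·m²·s⁻³·A⁻¹ is the base-SI form of the volt.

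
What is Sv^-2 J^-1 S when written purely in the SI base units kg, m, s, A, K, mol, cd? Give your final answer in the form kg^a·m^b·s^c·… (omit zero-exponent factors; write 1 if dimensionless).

kg⁻²·m⁻⁸·s⁹·A²

Sv = J/kg (equivalent dose = energy per mass),
    = m²·s⁻².
So Sv⁻² = m⁻⁴·s⁴.
J = N·m (work = force × distance),
    = kg·m²·s⁻².
So J⁻¹ = kg⁻¹·m⁻²·s².
S = 1/Ω (conductance is reciprocal resistance),
    = kg⁻¹·m⁻²·s³·A².
Combining: Sv⁻²·J⁻¹·S = (m⁻⁴·s⁴) · (kg⁻¹·m⁻²·s²) · (kg⁻¹·m⁻²·s³·A²) = kg⁻²·m⁻⁸·s⁹·A².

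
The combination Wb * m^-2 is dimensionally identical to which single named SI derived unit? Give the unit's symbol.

T

Wb = kg·m²·s⁻²·A⁻¹.
Combining: Wb·m⁻² = (kg·m²·s⁻²·A⁻¹) · m⁻² = kg·s⁻²·A⁻¹.
kg·s⁻²·A⁻¹ is the base-SI form of the tesla.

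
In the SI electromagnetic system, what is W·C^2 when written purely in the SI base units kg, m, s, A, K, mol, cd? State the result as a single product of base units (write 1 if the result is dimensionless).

W = J/s (power = energy per time),
    = kg·m²·s⁻³.
C = A·s = s·A (charge = current × time).
So C² = s²·A².
Combining: W·C² = (kg·m²·s⁻³) · (s²·A²) = kg·m²·s⁻¹·A².

kg·m²·s⁻¹·A²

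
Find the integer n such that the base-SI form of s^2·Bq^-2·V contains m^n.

Bq = s⁻¹.
So Bq⁻² = s².
V = kg·m²·s⁻³·A⁻¹.
Combining: s²·Bq⁻²·V = s² · s² · (kg·m²·s⁻³·A⁻¹) = kg·m²·s·A⁻¹.
The exponent of m is 2.

2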